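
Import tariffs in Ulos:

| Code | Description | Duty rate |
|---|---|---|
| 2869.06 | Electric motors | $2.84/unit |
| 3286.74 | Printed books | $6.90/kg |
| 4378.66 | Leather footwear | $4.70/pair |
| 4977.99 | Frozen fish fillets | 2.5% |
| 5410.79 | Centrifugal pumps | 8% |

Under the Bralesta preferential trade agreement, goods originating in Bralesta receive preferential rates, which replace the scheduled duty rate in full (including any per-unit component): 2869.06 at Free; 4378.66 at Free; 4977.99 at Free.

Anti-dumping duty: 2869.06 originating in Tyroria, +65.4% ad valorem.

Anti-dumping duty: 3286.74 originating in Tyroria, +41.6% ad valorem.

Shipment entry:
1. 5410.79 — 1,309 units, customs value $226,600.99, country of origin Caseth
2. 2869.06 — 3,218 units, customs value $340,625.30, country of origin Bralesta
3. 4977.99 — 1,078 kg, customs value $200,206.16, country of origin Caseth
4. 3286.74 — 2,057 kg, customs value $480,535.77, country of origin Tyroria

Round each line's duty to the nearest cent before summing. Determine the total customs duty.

Line 1 (5410.79, Caseth, 1,309 units, $226,600.99):
Base rate for 5410.79 is 8%.
Duty = $226,600.99 × 8% = $18,128.08.
Line 2 (2869.06, Bralesta, 3,218 units, $340,625.30):
Base rate for 2869.06 is $2.84/unit.
Origin Bralesta qualifies under the Ulos–Bralesta agreement and 2869.06 is covered: preferential rate Free applies instead.
The additional-duty order on 2869.06 targets Tyroria, not Bralesta; it does not apply.
Duty = $340,625.30 × 0% = $0.00.
Line 3 (4977.99, Caseth, 1,078 kg, $200,206.16):
Base rate for 4977.99 is 2.5%.
4977.99 has an FTA preferential rate, but origin Caseth is not Bralesta; base rate stands.
Duty = $200,206.16 × 2.5% = $5,005.15.
Line 4 (3286.74, Tyroria, 2,057 kg, $480,535.77):
Base rate for 3286.74 is $6.90/kg.
Additional duty on 3286.74 from Tyroria: +41.6% ad valorem. Applied ad valorem rate = 41.6%.
Duty = $480,535.77 × 41.6% + 2,057 × $6.90 = $214,096.18.
Total = $18,128.08 + $0.00 + $5,005.15 + $214,096.18 = $237,229.41.

$237,229.41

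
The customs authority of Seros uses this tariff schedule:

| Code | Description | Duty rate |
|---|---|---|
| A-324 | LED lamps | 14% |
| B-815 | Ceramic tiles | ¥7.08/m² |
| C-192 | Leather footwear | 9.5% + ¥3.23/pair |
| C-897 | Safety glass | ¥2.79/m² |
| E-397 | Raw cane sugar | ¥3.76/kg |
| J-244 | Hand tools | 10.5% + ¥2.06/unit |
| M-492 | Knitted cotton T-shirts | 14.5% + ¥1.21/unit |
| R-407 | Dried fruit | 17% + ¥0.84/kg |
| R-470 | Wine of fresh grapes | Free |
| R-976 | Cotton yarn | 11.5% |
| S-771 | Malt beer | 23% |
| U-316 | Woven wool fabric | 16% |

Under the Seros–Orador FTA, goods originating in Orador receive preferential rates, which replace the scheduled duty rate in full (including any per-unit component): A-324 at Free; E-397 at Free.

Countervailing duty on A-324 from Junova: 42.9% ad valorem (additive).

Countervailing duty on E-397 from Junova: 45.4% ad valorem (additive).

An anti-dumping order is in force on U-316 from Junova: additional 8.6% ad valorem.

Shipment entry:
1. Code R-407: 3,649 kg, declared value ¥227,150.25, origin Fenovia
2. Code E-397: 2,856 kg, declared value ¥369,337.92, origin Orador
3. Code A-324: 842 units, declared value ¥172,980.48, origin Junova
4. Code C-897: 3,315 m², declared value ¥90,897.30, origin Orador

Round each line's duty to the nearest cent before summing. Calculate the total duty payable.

Line 1 (R-407, Fenovia, 3,649 kg, ¥227,150.25):
Base rate for R-407 is 17% + ¥0.84/kg.
Duty = ¥227,150.25 × 17% + 3,649 × ¥0.84 = ¥41,680.70.
Line 2 (E-397, Orador, 2,856 kg, ¥369,337.92):
Base rate for E-397 is ¥3.76/kg.
Origin Orador qualifies under the Seros–Orador agreement and E-397 is covered: preferential rate Free applies instead.
The additional-duty order on E-397 targets Junova, not Orador; it does not apply.
Duty = ¥369,337.92 × 0% = ¥0.00.
Line 3 (A-324, Junova, 842 units, ¥172,980.48):
Base rate for A-324 is 14%.
A-324 has an FTA preferential rate, but origin Junova is not Orador; base rate stands.
Additional duty on A-324 from Junova: +42.9%. Applied ad valorem rate: 14% + 42.9% = 56.9%.
Duty = ¥172,980.48 × 56.9% = ¥98,425.89.
Line 4 (C-897, Orador, 3,315 m², ¥90,897.30):
Base rate for C-897 is ¥2.79/m².
Origin Orador is the FTA partner but C-897 is not on the preference list; base rate stands.
Duty = 3,315 × ¥2.79 = ¥9,248.85.
Total = ¥41,680.70 + ¥0.00 + ¥98,425.89 + ¥9,248.85 = ¥149,355.44.

¥149,355.44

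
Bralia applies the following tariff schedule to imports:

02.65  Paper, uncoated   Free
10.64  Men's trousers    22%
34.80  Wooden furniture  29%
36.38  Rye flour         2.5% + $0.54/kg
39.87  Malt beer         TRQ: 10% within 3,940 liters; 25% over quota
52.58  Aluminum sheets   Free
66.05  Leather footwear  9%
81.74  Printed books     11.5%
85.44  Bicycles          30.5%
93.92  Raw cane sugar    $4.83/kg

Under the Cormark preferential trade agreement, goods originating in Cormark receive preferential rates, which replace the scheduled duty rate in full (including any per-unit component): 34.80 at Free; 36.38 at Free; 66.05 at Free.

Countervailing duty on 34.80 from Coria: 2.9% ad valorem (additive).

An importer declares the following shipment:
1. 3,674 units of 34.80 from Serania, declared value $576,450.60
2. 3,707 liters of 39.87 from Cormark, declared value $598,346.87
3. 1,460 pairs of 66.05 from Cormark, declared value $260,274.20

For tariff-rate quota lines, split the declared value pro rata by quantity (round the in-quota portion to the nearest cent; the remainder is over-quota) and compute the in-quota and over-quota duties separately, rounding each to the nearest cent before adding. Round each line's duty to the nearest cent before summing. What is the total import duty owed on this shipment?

Line 1 (34.80, Serania, 3,674 units, $576,450.60):
Base rate for 34.80 is 29%.
34.80 has an FTA preferential rate, but origin Serania is not Cormark; base rate stands.
The additional-duty order on 34.80 targets Coria, not Serania; it does not apply.
Duty = $576,450.60 × 29% = $167,170.67.
Line 2 (39.87, Cormark, 3,707 liters, $598,346.87):
Code 39.87 is under a tariff-rate quota (threshold 3,940 liters). Quantity 3,707 liters is within the quota, so the in-quota rate 10% applies to the full value.
Duty = $598,346.87 × 10% = $59,834.69.
Line 3 (66.05, Cormark, 1,460 pairs, $260,274.20):
Base rate for 66.05 is 9%.
Origin Cormark qualifies under the Bralia–Cormark agreement and 66.05 is covered: preferential rate Free applies instead.
Duty = $260,274.20 × 0% = $0.00.
Total = $167,170.67 + $59,834.69 + $0.00 = $227,005.36.

$227,005.36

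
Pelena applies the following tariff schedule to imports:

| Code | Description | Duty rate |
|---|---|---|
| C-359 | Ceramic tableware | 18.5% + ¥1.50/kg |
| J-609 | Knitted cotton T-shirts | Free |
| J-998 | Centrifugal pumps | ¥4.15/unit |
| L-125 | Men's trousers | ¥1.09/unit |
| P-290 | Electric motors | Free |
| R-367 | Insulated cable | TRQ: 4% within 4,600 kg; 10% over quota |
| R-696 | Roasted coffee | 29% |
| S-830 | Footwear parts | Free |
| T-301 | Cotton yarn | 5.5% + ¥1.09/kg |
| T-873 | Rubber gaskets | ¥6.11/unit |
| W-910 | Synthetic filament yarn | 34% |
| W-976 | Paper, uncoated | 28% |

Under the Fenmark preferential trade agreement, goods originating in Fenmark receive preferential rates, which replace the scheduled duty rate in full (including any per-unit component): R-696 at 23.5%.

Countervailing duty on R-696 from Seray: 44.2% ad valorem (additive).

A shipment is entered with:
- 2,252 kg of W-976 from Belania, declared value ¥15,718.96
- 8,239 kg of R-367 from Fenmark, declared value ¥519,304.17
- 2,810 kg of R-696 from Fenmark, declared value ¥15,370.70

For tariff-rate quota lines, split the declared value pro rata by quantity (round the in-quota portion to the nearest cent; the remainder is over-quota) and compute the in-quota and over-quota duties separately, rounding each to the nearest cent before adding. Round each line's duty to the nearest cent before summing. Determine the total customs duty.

Line 1 (W-976, Belania, 2,252 kg, ¥15,718.96):
Base rate for W-976 is 28%.
Duty = ¥15,718.96 × 28% = ¥4,401.31.
Line 2 (R-367, Fenmark, 8,239 kg, ¥519,304.17):
Code R-367 is under a tariff-rate quota (threshold 4,600 kg). In-quota: 4,600 kg at 4%; over-quota: 3,639 kg at 10%.
Pro-rata value split: in-quota = ¥519,304.17 × 4,600/8,239 = ¥289,938.00; over-quota = ¥519,304.17 − ¥289,938.00 = ¥229,366.17.
In-quota duty = ¥289,938.00 × 4% = ¥11,597.52. Over-quota duty = ¥229,366.17 × 10% = ¥22,936.62.
Line duty = ¥11,597.52 + ¥22,936.62 = ¥34,534.14.
Line 3 (R-696, Fenmark, 2,810 kg, ¥15,370.70):
Base rate for R-696 is 29%.
Origin Fenmark qualifies under the Pelena–Fenmark agreement and R-696 is covered: preferential rate 23.5% applies instead.
The additional-duty order on R-696 targets Seray, not Fenmark; it does not apply.
Duty = ¥15,370.70 × 23.5% = ¥3,612.11.
Total = ¥4,401.31 + ¥34,534.14 + ¥3,612.11 = ¥42,547.56.

¥42,547.56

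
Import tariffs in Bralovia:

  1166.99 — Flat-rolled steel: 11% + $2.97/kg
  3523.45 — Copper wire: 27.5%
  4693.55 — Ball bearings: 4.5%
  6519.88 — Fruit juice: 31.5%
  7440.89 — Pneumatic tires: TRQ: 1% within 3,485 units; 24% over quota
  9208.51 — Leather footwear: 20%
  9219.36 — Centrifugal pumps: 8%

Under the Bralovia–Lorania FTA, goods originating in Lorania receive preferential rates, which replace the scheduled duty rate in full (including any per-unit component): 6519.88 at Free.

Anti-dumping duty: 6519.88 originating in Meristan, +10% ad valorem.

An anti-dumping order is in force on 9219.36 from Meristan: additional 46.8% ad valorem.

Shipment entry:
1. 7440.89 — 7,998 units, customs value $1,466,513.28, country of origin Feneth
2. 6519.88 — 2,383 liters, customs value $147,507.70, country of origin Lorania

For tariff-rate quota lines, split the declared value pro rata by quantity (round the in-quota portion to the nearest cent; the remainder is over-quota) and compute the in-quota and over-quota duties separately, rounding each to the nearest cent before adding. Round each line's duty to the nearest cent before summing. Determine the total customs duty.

Line 1 (7440.89, Feneth, 7,998 units, $1,466,513.28):
Code 7440.89 is under a tariff-rate quota (threshold 3,485 units). In-quota: 3,485 units at 1%; over-quota: 4,513 units at 24%.
Pro-rata value split: in-quota = $1,466,513.28 × 3,485/7,998 = $639,009.60; over-quota = $1,466,513.28 − $639,009.60 = $827,503.68.
In-quota duty = $639,009.60 × 1% = $6,390.10. Over-quota duty = $827,503.68 × 24% = $198,600.88.
Line duty = $6,390.10 + $198,600.88 = $204,990.98.
Line 2 (6519.88, Lorania, 2,383 liters, $147,507.70):
Base rate for 6519.88 is 31.5%.
Origin Lorania qualifies under the Bralovia–Lorania agreement and 6519.88 is covered: preferential rate Free applies instead.
The additional-duty order on 6519.88 targets Meristan, not Lorania; it does not apply.
Duty = $147,507.70 × 0% = $0.00.
Total = $204,990.98 + $0.00 = $204,990.98.

$204,990.98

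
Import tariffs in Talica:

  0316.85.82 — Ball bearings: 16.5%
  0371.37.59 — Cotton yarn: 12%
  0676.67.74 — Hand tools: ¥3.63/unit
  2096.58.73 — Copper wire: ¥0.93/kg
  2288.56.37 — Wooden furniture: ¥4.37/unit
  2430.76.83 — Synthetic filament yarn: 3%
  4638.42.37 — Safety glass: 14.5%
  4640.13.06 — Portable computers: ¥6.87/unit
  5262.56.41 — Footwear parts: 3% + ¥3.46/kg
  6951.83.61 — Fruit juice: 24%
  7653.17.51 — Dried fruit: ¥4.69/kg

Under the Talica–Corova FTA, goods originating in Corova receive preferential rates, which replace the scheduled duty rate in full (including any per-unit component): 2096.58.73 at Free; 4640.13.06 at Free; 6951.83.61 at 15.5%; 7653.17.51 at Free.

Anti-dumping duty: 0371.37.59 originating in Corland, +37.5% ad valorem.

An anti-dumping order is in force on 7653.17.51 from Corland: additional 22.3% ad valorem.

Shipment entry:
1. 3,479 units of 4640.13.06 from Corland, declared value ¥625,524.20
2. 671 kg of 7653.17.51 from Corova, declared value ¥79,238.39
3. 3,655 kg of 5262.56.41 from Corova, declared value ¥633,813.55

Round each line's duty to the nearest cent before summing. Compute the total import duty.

¥55,561.44

Line 1 (4640.13.06, Corland, 3,479 units, ¥625,524.20):
Base rate for 4640.13.06 is ¥6.87/unit.
4640.13.06 has an FTA preferential rate, but origin Corland is not Corova; base rate stands.
Duty = 3,479 × ¥6.87 = ¥23,900.73.
Line 2 (7653.17.51, Corova, 671 kg, ¥79,238.39):
Base rate for 7653.17.51 is ¥4.69/kg.
Origin Corova qualifies under the Talica–Corova agreement and 7653.17.51 is covered: preferential rate Free applies instead.
The additional-duty order on 7653.17.51 targets Corland, not Corova; it does not apply.
Duty = ¥79,238.39 × 0% = ¥0.00.
Line 3 (5262.56.41, Corova, 3,655 kg, ¥633,813.55):
Base rate for 5262.56.41 is 3% + ¥3.46/kg.
Origin Corova is the FTA partner but 5262.56.41 is not on the preference list; base rate stands.
Duty = ¥633,813.55 × 3% + 3,655 × ¥3.46 = ¥31,660.71.
Total = ¥23,900.73 + ¥0.00 + ¥31,660.71 = ¥55,561.44.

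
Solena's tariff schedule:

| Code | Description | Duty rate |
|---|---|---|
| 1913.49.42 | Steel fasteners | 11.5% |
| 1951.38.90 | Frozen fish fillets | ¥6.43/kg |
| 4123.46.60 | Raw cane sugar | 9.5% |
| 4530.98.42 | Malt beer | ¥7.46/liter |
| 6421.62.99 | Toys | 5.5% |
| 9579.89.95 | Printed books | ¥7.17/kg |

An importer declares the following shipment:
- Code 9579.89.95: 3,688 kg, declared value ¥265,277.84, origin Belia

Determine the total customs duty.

¥26,442.96

Line 1 (9579.89.95, Belia, 3,688 kg, ¥265,277.84):
Base rate for 9579.89.95 is ¥7.17/kg.
Duty = 3,688 × ¥7.17 = ¥26,442.96.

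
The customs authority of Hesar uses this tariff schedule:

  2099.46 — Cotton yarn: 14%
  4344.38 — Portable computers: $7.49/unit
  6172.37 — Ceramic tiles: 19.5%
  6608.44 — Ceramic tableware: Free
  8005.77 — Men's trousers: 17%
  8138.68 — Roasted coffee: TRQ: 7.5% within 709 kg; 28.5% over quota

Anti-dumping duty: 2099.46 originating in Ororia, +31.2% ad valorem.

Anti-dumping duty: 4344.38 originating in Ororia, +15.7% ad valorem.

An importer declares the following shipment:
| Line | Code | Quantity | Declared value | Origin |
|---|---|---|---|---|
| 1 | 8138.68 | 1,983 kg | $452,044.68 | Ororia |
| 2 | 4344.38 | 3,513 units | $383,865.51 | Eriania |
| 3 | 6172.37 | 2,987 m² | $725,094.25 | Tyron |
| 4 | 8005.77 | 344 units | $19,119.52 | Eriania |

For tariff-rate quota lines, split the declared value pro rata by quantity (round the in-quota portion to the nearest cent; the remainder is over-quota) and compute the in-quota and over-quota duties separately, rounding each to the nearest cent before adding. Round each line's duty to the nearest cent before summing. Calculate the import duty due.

Line 1 (8138.68, Ororia, 1,983 kg, $452,044.68):
Code 8138.68 is under a tariff-rate quota (threshold 709 kg). In-quota: 709 kg at 7.5%; over-quota: 1,274 kg at 28.5%.
Pro-rata value split: in-quota = $452,044.68 × 709/1,983 = $161,623.64; over-quota = $452,044.68 − $161,623.64 = $290,421.04.
In-quota duty = $161,623.64 × 7.5% = $12,121.77. Over-quota duty = $290,421.04 × 28.5% = $82,770.00.
Line duty = $12,121.77 + $82,770.00 = $94,891.77.
Line 2 (4344.38, Eriania, 3,513 units, $383,865.51):
Base rate for 4344.38 is $7.49/unit.
The additional-duty order on 4344.38 targets Ororia, not Eriania; it does not apply.
Duty = 3,513 × $7.49 = $26,312.37.
Line 3 (6172.37, Tyron, 2,987 m², $725,094.25):
Base rate for 6172.37 is 19.5%.
Duty = $725,094.25 × 19.5% = $141,393.38.
Line 4 (8005.77, Eriania, 344 units, $19,119.52):
Base rate for 8005.77 is 17%.
Duty = $19,119.52 × 17% = $3,250.32.
Total = $94,891.77 + $26,312.37 + $141,393.38 + $3,250.32 = $265,847.84.

$265,847.84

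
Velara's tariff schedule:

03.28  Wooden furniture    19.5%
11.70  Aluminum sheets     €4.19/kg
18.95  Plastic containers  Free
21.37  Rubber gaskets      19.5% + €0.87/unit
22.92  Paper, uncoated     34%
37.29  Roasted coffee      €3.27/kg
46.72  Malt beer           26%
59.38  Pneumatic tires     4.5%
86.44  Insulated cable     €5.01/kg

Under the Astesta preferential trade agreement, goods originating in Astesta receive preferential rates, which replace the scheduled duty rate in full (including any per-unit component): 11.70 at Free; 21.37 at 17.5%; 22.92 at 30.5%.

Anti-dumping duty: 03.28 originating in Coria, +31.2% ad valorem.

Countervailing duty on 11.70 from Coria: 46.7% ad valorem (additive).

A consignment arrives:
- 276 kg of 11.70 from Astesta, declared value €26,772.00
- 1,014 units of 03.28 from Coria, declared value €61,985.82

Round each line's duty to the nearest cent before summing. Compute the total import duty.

Line 1 (11.70, Astesta, 276 kg, €26,772.00):
Base rate for 11.70 is €4.19/kg.
Origin Astesta qualifies under the Velara–Astesta agreement and 11.70 is covered: preferential rate Free applies instead.
The additional-duty order on 11.70 targets Coria, not Astesta; it does not apply.
Duty = €26,772.00 × 0% = €0.00.
Line 2 (03.28, Coria, 1,014 units, €61,985.82):
Base rate for 03.28 is 19.5%.
Additional duty on 03.28 from Coria: +31.2%. Applied ad valorem rate: 19.5% + 31.2% = 50.7%.
Duty = €61,985.82 × 50.7% = €31,426.81.
Total = €0.00 + €31,426.81 = €31,426.81.

€31,426.81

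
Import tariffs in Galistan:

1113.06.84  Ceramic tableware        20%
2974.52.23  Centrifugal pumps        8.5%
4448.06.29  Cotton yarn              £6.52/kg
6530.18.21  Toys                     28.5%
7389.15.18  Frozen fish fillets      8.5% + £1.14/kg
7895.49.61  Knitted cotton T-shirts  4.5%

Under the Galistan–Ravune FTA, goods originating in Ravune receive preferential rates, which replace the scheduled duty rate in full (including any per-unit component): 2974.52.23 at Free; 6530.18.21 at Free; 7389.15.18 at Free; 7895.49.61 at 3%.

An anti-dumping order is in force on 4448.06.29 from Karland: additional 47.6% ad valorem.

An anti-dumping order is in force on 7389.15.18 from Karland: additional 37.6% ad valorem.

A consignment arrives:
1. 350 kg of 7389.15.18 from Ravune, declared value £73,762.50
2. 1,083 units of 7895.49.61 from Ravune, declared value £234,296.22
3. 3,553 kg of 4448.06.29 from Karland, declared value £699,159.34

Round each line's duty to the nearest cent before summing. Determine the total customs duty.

£362,994.30

Line 1 (7389.15.18, Ravune, 350 kg, £73,762.50):
Base rate for 7389.15.18 is 8.5% + £1.14/kg.
Origin Ravune qualifies under the Galistan–Ravune agreement and 7389.15.18 is covered: preferential rate Free applies instead.
The additional-duty order on 7389.15.18 targets Karland, not Ravune; it does not apply.
Duty = £73,762.50 × 0% = £0.00.
Line 2 (7895.49.61, Ravune, 1,083 units, £234,296.22):
Base rate for 7895.49.61 is 4.5%.
Origin Ravune qualifies under the Galistan–Ravune agreement and 7895.49.61 is covered: preferential rate 3% applies instead.
Duty = £234,296.22 × 3% = £7,028.89.
Line 3 (4448.06.29, Karland, 3,553 kg, £699,159.34):
Base rate for 4448.06.29 is £6.52/kg.
Additional duty on 4448.06.29 from Karland: +47.6% ad valorem. Applied ad valorem rate = 47.6%.
Duty = £699,159.34 × 47.6% + 3,553 × £6.52 = £355,965.41.
Total = £0.00 + £7,028.89 + £355,965.41 = £362,994.30.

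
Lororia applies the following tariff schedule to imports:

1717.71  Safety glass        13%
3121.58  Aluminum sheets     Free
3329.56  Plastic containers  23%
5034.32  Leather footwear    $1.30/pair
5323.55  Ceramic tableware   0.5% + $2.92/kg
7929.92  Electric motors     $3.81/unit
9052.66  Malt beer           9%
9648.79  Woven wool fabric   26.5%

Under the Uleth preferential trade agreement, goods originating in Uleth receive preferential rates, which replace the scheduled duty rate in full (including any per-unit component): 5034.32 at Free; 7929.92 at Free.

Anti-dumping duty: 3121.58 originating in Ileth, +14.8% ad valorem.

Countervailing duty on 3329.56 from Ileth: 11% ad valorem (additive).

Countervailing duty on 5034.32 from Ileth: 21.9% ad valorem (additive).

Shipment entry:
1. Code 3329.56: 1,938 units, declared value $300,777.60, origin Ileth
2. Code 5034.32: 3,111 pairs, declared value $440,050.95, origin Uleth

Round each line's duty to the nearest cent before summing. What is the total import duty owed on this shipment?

Line 1 (3329.56, Ileth, 1,938 units, $300,777.60):
Base rate for 3329.56 is 23%.
Additional duty on 3329.56 from Ileth: +11%. Applied ad valorem rate: 23% + 11% = 34%.
Duty = $300,777.60 × 34% = $102,264.38.
Line 2 (5034.32, Uleth, 3,111 pairs, $440,050.95):
Base rate for 5034.32 is $1.30/pair.
Origin Uleth qualifies under the Lororia–Uleth agreement and 5034.32 is covered: preferential rate Free applies instead.
The additional-duty order on 5034.32 targets Ileth, not Uleth; it does not apply.
Duty = $440,050.95 × 0% = $0.00.
Total = $102,264.38 + $0.00 = $102,264.38.

$102,264.38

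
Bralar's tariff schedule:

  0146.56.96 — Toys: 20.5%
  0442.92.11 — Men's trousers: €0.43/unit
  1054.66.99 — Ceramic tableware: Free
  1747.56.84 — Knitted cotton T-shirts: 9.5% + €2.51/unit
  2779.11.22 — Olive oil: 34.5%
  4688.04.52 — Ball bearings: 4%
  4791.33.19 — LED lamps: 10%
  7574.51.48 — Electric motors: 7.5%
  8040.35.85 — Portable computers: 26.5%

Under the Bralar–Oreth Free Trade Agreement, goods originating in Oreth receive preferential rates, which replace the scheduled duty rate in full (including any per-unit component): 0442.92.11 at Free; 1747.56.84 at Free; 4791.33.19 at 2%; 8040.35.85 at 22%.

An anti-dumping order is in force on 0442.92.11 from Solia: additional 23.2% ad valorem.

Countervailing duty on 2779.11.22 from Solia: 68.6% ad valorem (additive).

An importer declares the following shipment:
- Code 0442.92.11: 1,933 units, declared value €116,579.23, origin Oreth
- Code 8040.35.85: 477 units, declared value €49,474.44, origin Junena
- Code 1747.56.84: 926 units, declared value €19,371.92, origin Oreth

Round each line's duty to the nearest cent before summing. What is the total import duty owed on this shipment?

€13,110.73

Line 1 (0442.92.11, Oreth, 1,933 units, €116,579.23):
Base rate for 0442.92.11 is €0.43/unit.
Origin Oreth qualifies under the Bralar–Oreth agreement and 0442.92.11 is covered: preferential rate Free applies instead.
The additional-duty order on 0442.92.11 targets Solia, not Oreth; it does not apply.
Duty = €116,579.23 × 0% = €0.00.
Line 2 (8040.35.85, Junena, 477 units, €49,474.44):
Base rate for 8040.35.85 is 26.5%.
8040.35.85 has an FTA preferential rate, but origin Junena is not Oreth; base rate stands.
Duty = €49,474.44 × 26.5% = €13,110.73.
Line 3 (1747.56.84, Oreth, 926 units, €19,371.92):
Base rate for 1747.56.84 is 9.5% + €2.51/unit.
Origin Oreth qualifies under the Bralar–Oreth agreement and 1747.56.84 is covered: preferential rate Free applies instead.
Duty = €19,371.92 × 0% = €0.00.
Total = €0.00 + €13,110.73 + €0.00 = €13,110.73.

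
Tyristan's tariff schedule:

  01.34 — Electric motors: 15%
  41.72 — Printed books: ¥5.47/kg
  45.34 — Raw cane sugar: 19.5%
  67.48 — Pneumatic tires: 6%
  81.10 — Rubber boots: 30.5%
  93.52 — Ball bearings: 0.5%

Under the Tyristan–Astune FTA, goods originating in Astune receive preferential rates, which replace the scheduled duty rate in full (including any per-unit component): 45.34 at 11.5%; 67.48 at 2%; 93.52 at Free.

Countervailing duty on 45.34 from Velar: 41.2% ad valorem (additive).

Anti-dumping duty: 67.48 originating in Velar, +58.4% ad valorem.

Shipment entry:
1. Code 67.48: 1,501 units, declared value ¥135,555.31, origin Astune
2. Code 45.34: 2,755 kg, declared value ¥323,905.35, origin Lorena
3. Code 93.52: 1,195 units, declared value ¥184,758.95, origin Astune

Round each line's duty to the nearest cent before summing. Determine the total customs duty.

Line 1 (67.48, Astune, 1,501 units, ¥135,555.31):
Base rate for 67.48 is 6%.
Origin Astune qualifies under the Tyristan–Astune agreement and 67.48 is covered: preferential rate 2% applies instead.
The additional-duty order on 67.48 targets Velar, not Astune; it does not apply.
Duty = ¥135,555.31 × 2% = ¥2,711.11.
Line 2 (45.34, Lorena, 2,755 kg, ¥323,905.35):
Base rate for 45.34 is 19.5%.
45.34 has an FTA preferential rate, but origin Lorena is not Astune; base rate stands.
The additional-duty order on 45.34 targets Velar, not Lorena; it does not apply.
Duty = ¥323,905.35 × 19.5% = ¥63,161.54.
Line 3 (93.52, Astune, 1,195 units, ¥184,758.95):
Base rate for 93.52 is 0.5%.
Origin Astune qualifies under the Tyristan–Astune agreement and 93.52 is covered: preferential rate Free applies instead.
Duty = ¥184,758.95 × 0% = ¥0.00.
Total = ¥2,711.11 + ¥63,161.54 + ¥0.00 = ¥65,872.65.

¥65,872.65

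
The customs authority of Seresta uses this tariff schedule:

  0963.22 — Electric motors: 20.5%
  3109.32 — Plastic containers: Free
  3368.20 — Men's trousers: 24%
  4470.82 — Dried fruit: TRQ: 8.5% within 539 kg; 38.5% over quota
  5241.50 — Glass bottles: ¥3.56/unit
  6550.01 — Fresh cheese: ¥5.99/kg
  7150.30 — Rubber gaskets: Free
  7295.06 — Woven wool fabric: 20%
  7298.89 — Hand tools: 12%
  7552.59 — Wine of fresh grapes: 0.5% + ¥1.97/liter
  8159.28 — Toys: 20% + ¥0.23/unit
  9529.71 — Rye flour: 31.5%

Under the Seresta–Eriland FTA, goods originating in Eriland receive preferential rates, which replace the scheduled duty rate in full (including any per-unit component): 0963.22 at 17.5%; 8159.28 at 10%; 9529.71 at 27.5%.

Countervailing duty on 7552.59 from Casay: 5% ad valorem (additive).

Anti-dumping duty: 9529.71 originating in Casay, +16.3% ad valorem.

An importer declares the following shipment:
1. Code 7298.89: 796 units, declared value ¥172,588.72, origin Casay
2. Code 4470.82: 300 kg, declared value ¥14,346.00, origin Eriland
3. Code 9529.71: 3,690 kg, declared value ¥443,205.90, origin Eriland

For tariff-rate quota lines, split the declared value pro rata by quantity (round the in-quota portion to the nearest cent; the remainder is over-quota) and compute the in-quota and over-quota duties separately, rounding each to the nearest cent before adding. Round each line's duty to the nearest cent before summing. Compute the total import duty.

¥143,811.68

Line 1 (7298.89, Casay, 796 units, ¥172,588.72):
Base rate for 7298.89 is 12%.
Duty = ¥172,588.72 × 12% = ¥20,710.65.
Line 2 (4470.82, Eriland, 300 kg, ¥14,346.00):
Code 4470.82 is under a tariff-rate quota (threshold 539 kg). Quantity 300 kg is within the quota, so the in-quota rate 8.5% applies to the full value.
Duty = ¥14,346.00 × 8.5% = ¥1,219.41.
Line 3 (9529.71, Eriland, 3,690 kg, ¥443,205.90):
Base rate for 9529.71 is 31.5%.
Origin Eriland qualifies under the Seresta–Eriland agreement and 9529.71 is covered: preferential rate 27.5% applies instead.
The additional-duty order on 9529.71 targets Casay, not Eriland; it does not apply.
Duty = ¥443,205.90 × 27.5% = ¥121,881.62.
Total = ¥20,710.65 + ¥1,219.41 + ¥121,881.62 = ¥143,811.68.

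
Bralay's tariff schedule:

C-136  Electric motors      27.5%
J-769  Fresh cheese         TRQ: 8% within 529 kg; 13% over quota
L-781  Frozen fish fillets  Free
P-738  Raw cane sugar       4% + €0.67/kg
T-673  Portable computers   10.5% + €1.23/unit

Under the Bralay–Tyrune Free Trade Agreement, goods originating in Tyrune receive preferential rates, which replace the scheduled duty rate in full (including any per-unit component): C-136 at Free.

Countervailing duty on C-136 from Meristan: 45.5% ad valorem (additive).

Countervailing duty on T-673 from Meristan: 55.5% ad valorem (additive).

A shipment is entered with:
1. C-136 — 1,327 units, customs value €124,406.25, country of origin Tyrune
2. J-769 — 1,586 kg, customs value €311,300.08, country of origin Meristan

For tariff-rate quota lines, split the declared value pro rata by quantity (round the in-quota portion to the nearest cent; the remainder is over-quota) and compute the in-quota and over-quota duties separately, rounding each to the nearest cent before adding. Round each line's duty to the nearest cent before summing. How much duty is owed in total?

€35,277.40

Line 1 (C-136, Tyrune, 1,327 units, €124,406.25):
Base rate for C-136 is 27.5%.
Origin Tyrune qualifies under the Bralay–Tyrune agreement and C-136 is covered: preferential rate Free applies instead.
The additional-duty order on C-136 targets Meristan, not Tyrune; it does not apply.
Duty = €124,406.25 × 0% = €0.00.
Line 2 (J-769, Meristan, 1,586 kg, €311,300.08):
Code J-769 is under a tariff-rate quota (threshold 529 kg). In-quota: 529 kg at 8%; over-quota: 1,057 kg at 13%.
Pro-rata value split: in-quota = €311,300.08 × 529/1,586 = €103,832.12; over-quota = €311,300.08 − €103,832.12 = €207,467.96.
In-quota duty = €103,832.12 × 8% = €8,306.57. Over-quota duty = €207,467.96 × 13% = €26,970.83.
Line duty = €8,306.57 + €26,970.83 = €35,277.40.
Total = €0.00 + €35,277.40 = €35,277.40.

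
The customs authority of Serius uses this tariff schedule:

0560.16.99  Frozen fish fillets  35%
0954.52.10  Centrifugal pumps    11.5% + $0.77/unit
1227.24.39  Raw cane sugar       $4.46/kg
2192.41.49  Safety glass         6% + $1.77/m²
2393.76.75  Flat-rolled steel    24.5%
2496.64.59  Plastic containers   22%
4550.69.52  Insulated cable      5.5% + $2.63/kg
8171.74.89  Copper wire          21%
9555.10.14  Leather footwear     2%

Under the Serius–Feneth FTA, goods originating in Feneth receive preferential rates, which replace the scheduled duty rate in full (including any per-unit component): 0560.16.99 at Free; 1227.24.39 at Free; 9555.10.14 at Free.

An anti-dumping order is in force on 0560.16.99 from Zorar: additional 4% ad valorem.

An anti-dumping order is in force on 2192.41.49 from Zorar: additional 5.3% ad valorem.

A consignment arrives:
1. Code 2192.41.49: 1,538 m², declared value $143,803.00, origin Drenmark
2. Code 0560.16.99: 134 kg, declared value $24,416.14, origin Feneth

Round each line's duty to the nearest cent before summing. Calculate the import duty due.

$11,350.44

Line 1 (2192.41.49, Drenmark, 1,538 m², $143,803.00):
Base rate for 2192.41.49 is 6% + $1.77/m².
The additional-duty order on 2192.41.49 targets Zorar, not Drenmark; it does not apply.
Duty = $143,803.00 × 6% + 1,538 × $1.77 = $11,350.44.
Line 2 (0560.16.99, Feneth, 134 kg, $24,416.14):
Base rate for 0560.16.99 is 35%.
Origin Feneth qualifies under the Serius–Feneth agreement and 0560.16.99 is covered: preferential rate Free applies instead.
The additional-duty order on 0560.16.99 targets Zorar, not Feneth; it does not apply.
Duty = $24,416.14 × 0% = $0.00.
Total = $11,350.44 + $0.00 = $11,350.44.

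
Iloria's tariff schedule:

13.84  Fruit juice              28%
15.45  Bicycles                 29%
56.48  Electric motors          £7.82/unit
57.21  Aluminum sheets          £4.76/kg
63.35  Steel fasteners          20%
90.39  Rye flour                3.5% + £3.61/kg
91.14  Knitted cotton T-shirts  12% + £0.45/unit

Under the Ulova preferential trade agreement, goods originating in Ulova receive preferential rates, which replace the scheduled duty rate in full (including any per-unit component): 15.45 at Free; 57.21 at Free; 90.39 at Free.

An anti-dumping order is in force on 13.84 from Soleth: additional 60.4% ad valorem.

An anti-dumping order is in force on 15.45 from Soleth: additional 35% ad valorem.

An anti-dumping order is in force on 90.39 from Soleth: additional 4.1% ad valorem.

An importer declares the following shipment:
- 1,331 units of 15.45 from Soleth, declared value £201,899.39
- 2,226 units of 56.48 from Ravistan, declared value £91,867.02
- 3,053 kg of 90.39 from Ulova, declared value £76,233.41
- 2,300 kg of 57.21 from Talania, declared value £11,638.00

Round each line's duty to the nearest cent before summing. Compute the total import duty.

£157,570.93

Line 1 (15.45, Soleth, 1,331 units, £201,899.39):
Base rate for 15.45 is 29%.
15.45 has an FTA preferential rate, but origin Soleth is not Ulova; base rate stands.
Additional duty on 15.45 from Soleth: +35%. Applied ad valorem rate: 29% + 35% = 64%.
Duty = £201,899.39 × 64% = £129,215.61.
Line 2 (56.48, Ravistan, 2,226 units, £91,867.02):
Base rate for 56.48 is £7.82/unit.
Duty = 2,226 × £7.82 = £17,407.32.
Line 3 (90.39, Ulova, 3,053 kg, £76,233.41):
Base rate for 90.39 is 3.5% + £3.61/kg.
Origin Ulova qualifies under the Iloria–Ulova agreement and 90.39 is covered: preferential rate Free applies instead.
The additional-duty order on 90.39 targets Soleth, not Ulova; it does not apply.
Duty = £76,233.41 × 0% = £0.00.
Line 4 (57.21, Talania, 2,300 kg, £11,638.00):
Base rate for 57.21 is £4.76/kg.
57.21 has an FTA preferential rate, but origin Talania is not Ulova; base rate stands.
Duty = 2,300 × £4.76 = £10,948.00.
Total = £129,215.61 + £17,407.32 + £0.00 + £10,948.00 = £157,570.93.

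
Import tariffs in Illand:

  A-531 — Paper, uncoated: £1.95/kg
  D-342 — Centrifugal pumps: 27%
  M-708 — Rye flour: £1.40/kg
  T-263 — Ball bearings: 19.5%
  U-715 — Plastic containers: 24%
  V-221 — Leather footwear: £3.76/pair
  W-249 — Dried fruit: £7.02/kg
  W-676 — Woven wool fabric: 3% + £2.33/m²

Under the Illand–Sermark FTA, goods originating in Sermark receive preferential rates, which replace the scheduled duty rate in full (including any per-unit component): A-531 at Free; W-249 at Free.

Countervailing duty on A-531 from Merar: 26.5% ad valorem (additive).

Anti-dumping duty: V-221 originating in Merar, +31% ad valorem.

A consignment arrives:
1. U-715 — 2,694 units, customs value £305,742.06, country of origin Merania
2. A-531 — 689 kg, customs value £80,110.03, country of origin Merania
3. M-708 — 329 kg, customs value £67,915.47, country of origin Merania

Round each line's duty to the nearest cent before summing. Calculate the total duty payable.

Line 1 (U-715, Merania, 2,694 units, £305,742.06):
Base rate for U-715 is 24%.
Duty = £305,742.06 × 24% = £73,378.09.
Line 2 (A-531, Merania, 689 kg, £80,110.03):
Base rate for A-531 is £1.95/kg.
A-531 has an FTA preferential rate, but origin Merania is not Sermark; base rate stands.
The additional-duty order on A-531 targets Merar, not Merania; it does not apply.
Duty = 689 × £1.95 = £1,343.55.
Line 3 (M-708, Merania, 329 kg, £67,915.47):
Base rate for M-708 is £1.40/kg.
Duty = 329 × £1.40 = £460.60.
Total = £73,378.09 + £1,343.55 + £460.60 = £75,182.24.

£75,182.24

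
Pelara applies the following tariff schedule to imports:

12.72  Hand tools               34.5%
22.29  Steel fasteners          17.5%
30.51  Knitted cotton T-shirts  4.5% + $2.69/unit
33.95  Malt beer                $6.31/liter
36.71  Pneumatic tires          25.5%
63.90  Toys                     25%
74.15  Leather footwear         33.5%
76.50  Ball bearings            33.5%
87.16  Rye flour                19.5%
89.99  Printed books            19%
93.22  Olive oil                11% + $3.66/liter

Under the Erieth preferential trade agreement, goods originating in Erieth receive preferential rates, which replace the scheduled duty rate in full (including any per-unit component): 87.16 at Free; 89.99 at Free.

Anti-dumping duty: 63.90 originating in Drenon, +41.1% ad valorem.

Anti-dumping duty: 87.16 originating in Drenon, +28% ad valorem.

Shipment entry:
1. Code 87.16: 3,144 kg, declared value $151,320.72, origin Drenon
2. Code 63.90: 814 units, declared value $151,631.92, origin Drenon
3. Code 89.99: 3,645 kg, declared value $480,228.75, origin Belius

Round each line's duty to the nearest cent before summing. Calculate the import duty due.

Line 1 (87.16, Drenon, 3,144 kg, $151,320.72):
Base rate for 87.16 is 19.5%.
87.16 has an FTA preferential rate, but origin Drenon is not Erieth; base rate stands.
Additional duty on 87.16 from Drenon: +28%. Applied ad valorem rate: 19.5% + 28% = 47.5%.
Duty = $151,320.72 × 47.5% = $71,877.34.
Line 2 (63.90, Drenon, 814 units, $151,631.92):
Base rate for 63.90 is 25%.
Additional duty on 63.90 from Drenon: +41.1%. Applied ad valorem rate: 25% + 41.1% = 66.1%.
Duty = $151,631.92 × 66.1% = $100,228.70.
Line 3 (89.99, Belius, 3,645 kg, $480,228.75):
Base rate for 89.99 is 19%.
89.99 has an FTA preferential rate, but origin Belius is not Erieth; base rate stands.
Duty = $480,228.75 × 19% = $91,243.46.
Total = $71,877.34 + $100,228.70 + $91,243.46 = $263,349.50.

$263,349.50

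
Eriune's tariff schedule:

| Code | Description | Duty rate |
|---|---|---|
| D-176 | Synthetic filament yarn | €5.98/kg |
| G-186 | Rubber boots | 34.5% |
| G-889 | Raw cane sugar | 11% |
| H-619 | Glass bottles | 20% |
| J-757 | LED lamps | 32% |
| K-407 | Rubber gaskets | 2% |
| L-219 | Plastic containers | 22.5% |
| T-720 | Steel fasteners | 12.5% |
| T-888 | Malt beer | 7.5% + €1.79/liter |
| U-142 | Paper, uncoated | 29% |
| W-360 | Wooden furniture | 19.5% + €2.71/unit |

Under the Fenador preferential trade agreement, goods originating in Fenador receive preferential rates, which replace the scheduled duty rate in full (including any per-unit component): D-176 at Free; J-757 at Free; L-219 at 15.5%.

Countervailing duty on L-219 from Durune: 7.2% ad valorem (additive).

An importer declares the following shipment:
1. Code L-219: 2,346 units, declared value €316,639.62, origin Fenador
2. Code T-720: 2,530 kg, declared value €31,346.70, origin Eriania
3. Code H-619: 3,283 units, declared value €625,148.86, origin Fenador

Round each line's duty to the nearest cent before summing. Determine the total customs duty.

€178,027.25

Line 1 (L-219, Fenador, 2,346 units, €316,639.62):
Base rate for L-219 is 22.5%.
Origin Fenador qualifies under the Eriune–Fenador agreement and L-219 is covered: preferential rate 15.5% applies instead.
The additional-duty order on L-219 targets Durune, not Fenador; it does not apply.
Duty = €316,639.62 × 15.5% = €49,079.14.
Line 2 (T-720, Eriania, 2,530 kg, €31,346.70):
Base rate for T-720 is 12.5%.
Duty = €31,346.70 × 12.5% = €3,918.34.
Line 3 (H-619, Fenador, 3,283 units, €625,148.86):
Base rate for H-619 is 20%.
Origin Fenador is the FTA partner but H-619 is not on the preference list; base rate stands.
Duty = €625,148.86 × 20% = €125,029.77.
Total = €49,079.14 + €3,918.34 + €125,029.77 = €178,027.25.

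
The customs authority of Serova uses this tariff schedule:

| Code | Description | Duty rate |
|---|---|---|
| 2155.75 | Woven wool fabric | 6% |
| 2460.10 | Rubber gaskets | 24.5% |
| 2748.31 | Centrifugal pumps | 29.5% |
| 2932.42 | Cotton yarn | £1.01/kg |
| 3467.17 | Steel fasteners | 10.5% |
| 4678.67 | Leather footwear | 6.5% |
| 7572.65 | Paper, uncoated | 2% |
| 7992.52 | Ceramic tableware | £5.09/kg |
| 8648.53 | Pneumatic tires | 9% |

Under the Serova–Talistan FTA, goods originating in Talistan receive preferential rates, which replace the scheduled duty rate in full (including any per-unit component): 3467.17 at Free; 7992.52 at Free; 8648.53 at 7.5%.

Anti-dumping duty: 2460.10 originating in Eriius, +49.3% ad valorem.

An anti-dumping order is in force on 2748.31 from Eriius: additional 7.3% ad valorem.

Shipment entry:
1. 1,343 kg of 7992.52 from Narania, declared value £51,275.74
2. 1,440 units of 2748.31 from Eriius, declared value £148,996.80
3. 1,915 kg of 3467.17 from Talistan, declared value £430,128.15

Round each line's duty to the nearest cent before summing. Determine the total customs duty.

Line 1 (7992.52, Narania, 1,343 kg, £51,275.74):
Base rate for 7992.52 is £5.09/kg.
7992.52 has an FTA preferential rate, but origin Narania is not Talistan; base rate stands.
Duty = 1,343 × £5.09 = £6,835.87.
Line 2 (2748.31, Eriius, 1,440 units, £148,996.80):
Base rate for 2748.31 is 29.5%.
Additional duty on 2748.31 from Eriius: +7.3%. Applied ad valorem rate: 29.5% + 7.3% = 36.8%.
Duty = £148,996.80 × 36.8% = £54,830.82.
Line 3 (3467.17, Talistan, 1,915 kg, £430,128.15):
Base rate for 3467.17 is 10.5%.
Origin Talistan qualifies under the Serova–Talistan agreement and 3467.17 is covered: preferential rate Free applies instead.
Duty = £430,128.15 × 0% = £0.00.
Total = £6,835.87 + £54,830.82 + £0.00 = £61,666.69.

£61,666.69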